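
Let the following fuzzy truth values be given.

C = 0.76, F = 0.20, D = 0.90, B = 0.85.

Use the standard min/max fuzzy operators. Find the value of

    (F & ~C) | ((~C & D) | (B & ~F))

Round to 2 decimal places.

0.80

~C = 1 − 0.76 = 0.24
F & ~C = min(a, b) on (0.20, 0.24) = 0.20
~C = 1 − 0.76 = 0.24
~C & D = min(a, b) on (0.24, 0.90) = 0.24
~F = 1 − 0.20 = 0.80
B & ~F = min(a, b) on (0.85, 0.80) = 0.80
(~C & D) | (B & ~F) = max(a, b) on (0.24, 0.80) = 0.80
(F & ~C) | ((~C & D) | (B & ~F)) = max(a, b) on (0.20, 0.80) = 0.80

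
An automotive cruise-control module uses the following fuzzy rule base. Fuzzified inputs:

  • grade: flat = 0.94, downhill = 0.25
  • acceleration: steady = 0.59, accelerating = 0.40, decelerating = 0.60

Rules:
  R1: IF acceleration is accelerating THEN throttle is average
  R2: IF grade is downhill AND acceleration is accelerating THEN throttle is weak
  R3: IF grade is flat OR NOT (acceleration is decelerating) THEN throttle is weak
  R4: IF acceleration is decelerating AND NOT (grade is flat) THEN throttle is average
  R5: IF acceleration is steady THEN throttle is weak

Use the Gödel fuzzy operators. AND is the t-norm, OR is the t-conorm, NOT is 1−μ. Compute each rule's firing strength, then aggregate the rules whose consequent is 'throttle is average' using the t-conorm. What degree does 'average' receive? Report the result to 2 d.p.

R1: accelerating=0.40 → w = 0.40
R2: downhill=0.25, accelerating=0.40; AND[min(a, b)] → w = 0.25
R3: flat=0.94, ¬decelerating=1−0.60=0.40; OR[max(a, b)] → w = 0.94
R4: decelerating=0.60, ¬flat=1−0.94=0.06; AND[min(a, b)] → w = 0.06
R5: steady=0.59 → w = 0.59
Rules with consequent 'average': {R1, R4} → strengths 0.40, 0.06
Aggregate via t-conorm [max(a, b)]: 0.40

0.40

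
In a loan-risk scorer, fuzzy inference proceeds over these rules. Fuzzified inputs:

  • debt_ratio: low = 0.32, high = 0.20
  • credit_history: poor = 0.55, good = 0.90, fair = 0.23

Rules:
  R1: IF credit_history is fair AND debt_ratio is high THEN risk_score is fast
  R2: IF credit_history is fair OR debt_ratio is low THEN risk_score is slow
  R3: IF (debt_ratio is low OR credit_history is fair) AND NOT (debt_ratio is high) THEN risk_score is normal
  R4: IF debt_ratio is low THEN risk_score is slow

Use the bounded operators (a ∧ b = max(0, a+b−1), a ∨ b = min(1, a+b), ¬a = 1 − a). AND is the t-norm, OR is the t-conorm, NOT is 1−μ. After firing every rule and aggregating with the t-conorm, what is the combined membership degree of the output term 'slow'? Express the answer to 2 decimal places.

R1: fair=0.23, high=0.20; AND[max(0, a+b−1)] → w = 0.00
R2: fair=0.23, low=0.32; OR[min(1, a+b)] → w = 0.55
R3: (low=0.32 OR fair=0.23) = 0.55; AND[max(0, a+b−1)] with ¬high=1−0.20=0.80 → w = 0.35
R4: low=0.32 → w = 0.32
Rules with consequent 'slow': {R2, R4} → strengths 0.55, 0.32
Aggregate via t-conorm [min(1, a+b)]: 0.87

0.87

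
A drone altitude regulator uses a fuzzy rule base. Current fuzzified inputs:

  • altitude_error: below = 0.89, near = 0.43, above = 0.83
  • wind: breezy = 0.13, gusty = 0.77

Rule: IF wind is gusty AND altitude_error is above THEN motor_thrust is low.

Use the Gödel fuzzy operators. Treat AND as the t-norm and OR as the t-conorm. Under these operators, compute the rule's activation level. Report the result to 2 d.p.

0.77

firing strength: gusty=0.77, above=0.83; AND[min(a, b)] → w = 0.77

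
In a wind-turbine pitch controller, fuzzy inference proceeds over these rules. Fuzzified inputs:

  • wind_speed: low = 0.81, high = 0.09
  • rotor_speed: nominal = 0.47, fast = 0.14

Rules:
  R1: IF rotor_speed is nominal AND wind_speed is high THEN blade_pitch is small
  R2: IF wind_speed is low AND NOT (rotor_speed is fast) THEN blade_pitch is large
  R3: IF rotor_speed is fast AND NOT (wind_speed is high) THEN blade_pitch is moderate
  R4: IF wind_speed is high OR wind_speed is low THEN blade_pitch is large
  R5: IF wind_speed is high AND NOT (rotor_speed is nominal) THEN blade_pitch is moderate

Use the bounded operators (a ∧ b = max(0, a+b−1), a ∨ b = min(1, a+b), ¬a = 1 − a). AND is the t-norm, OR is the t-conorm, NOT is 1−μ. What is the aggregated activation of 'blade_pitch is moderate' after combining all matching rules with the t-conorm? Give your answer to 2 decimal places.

0.05

R1: nominal=0.47, high=0.09; AND[max(0, a+b−1)] → w = 0.00
R2: low=0.81, ¬fast=1−0.14=0.86; AND[max(0, a+b−1)] → w = 0.67
R3: fast=0.14, ¬high=1−0.09=0.91; AND[max(0, a+b−1)] → w = 0.05
R4: high=0.09, low=0.81; OR[min(1, a+b)] → w = 0.90
R5: high=0.09, ¬nominal=1−0.47=0.53; AND[max(0, a+b−1)] → w = 0.00
Rules with consequent 'moderate': {R3, R5} → strengths 0.05, 0.00
Aggregate via t-conorm [min(1, a+b)]: 0.05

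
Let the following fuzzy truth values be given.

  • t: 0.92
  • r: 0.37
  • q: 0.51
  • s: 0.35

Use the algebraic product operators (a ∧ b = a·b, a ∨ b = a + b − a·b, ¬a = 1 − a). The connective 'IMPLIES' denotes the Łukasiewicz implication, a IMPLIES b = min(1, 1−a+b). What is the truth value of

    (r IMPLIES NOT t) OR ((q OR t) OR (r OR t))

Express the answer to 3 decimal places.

NOT t = 1 − 0.9200 = 0.0800
r IMPLIES NOT t  [Łukasiewicz: min(1, 1−a+b)] with a=0.3700, b=0.0800 → 0.7100
q OR t = a + b − a·b on (0.5100, 0.9200) = 0.9608
r OR t = a + b − a·b on (0.3700, 0.9200) = 0.9496
(q OR t) OR (r OR t) = a + b − a·b on (0.9608, 0.9496) = 0.9980
(r IMPLIES NOT t) OR ((q OR t) OR (r OR t)) = a + b − a·b on (0.7100, 0.9980) = 0.9994

0.999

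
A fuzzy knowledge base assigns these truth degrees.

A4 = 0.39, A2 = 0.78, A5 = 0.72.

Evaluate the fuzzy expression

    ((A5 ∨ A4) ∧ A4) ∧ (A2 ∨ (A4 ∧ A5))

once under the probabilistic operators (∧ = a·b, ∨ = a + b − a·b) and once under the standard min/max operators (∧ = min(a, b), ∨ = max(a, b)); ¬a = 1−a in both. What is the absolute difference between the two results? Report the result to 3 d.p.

Under probabilistic:
  A5 ∨ A4 = a + b − a·b on (0.7200, 0.3900) = 0.8292
  (A5 ∨ A4) ∧ A4 = a·b on (0.8292, 0.3900) = 0.3234
  A4 ∧ A5 = a·b on (0.3900, 0.7200) = 0.2808
  A2 ∨ (A4 ∧ A5) = a + b − a·b on (0.7800, 0.2808) = 0.8418
  ((A5 ∨ A4) ∧ A4) ∧ (A2 ∨ (A4 ∧ A5)) = a·b on (0.3234, 0.8418) = 0.2722
  → value = 0.2722
Under standard min/max:
  A5 ∨ A4 = max(a, b) on (0.72, 0.39) = 0.72
  (A5 ∨ A4) ∧ A4 = min(a, b) on (0.72, 0.39) = 0.39
  A4 ∧ A5 = min(a, b) on (0.39, 0.72) = 0.39
  A2 ∨ (A4 ∧ A5) = max(a, b) on (0.78, 0.39) = 0.78
  ((A5 ∨ A4) ∧ A4) ∧ (A2 ∨ (A4 ∧ A5)) = min(a, b) on (0.39, 0.78) = 0.39
  → value = 0.3900
|0.2722 − 0.3900| = 0.118

0.118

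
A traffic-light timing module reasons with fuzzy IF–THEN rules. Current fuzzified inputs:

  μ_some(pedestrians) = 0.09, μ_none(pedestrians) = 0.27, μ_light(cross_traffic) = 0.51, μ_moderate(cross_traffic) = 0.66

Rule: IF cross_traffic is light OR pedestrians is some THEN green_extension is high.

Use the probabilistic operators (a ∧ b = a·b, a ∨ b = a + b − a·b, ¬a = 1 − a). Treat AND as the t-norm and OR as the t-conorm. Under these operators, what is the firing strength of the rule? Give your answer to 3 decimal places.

0.554

firing strength: light=0.51, some=0.09; OR[a + b − a·b] → w = 0.5541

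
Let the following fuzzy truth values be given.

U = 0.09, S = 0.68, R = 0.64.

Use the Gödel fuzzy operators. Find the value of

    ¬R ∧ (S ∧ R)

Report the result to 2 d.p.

0.36

¬R = 1 − 0.64 = 0.36
S ∧ R = min(a, b) on (0.68, 0.64) = 0.64
¬R ∧ (S ∧ R) = min(a, b) on (0.36, 0.64) = 0.36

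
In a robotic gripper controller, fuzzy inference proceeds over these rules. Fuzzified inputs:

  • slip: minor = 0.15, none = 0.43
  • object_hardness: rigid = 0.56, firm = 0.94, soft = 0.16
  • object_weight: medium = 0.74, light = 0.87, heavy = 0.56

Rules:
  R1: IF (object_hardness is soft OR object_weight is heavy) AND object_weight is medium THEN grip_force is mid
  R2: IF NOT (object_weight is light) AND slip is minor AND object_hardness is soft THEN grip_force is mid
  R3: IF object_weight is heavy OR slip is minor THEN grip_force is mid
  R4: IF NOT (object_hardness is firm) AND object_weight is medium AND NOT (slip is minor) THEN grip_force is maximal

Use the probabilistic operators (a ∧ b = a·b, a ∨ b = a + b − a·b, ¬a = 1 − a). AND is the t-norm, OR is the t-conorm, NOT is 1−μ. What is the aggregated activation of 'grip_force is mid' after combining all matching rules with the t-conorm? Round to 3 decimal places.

0.801

R1: (soft=0.16 OR heavy=0.56) = 0.6304; AND[a·b] with medium=0.74 → w = 0.4665
R2: ¬light=1−0.87=0.13, minor=0.15, soft=0.16; AND[a·b] → w = 0.0031
R3: heavy=0.56, minor=0.15; OR[a + b − a·b] → w = 0.6260
R4: ¬firm=1−0.94=0.06, medium=0.74, ¬minor=1−0.15=0.85; AND[a·b] → w = 0.0377
Rules with consequent 'mid': {R1, R2, R3} → strengths 0.4665, 0.0031, 0.6260
Aggregate via t-conorm [a + b − a·b]: 0.8011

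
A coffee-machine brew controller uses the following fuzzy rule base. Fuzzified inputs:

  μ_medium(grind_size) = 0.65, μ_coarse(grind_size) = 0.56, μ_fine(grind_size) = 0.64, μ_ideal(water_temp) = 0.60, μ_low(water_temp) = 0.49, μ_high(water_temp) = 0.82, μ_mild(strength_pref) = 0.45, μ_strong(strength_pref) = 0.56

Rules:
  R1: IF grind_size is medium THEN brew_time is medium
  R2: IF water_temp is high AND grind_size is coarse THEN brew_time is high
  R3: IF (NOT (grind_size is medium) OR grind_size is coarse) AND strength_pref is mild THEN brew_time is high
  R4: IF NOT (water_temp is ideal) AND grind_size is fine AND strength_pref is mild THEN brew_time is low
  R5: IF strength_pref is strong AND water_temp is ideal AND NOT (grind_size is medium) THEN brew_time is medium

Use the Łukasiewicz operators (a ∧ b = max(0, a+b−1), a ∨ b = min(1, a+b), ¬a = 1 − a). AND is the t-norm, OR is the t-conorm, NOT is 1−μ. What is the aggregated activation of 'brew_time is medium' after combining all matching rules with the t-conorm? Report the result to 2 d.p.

R1: medium=0.65 → w = 0.65
R2: high=0.82, coarse=0.56; AND[max(0, a+b−1)] → w = 0.38
R3: (¬medium=1−0.65=0.35 OR coarse=0.56) = 0.91; AND[max(0, a+b−1)] with mild=0.45 → w = 0.36
R4: ¬ideal=1−0.60=0.40, fine=0.64, mild=0.45; AND[max(0, a+b−1)] → w = 0.00
R5: strong=0.56, ideal=0.60, ¬medium=1−0.65=0.35; AND[max(0, a+b−1)] → w = 0.00
Rules with consequent 'medium': {R1, R5} → strengths 0.65, 0.00
Aggregate via t-conorm [min(1, a+b)]: 0.65

0.65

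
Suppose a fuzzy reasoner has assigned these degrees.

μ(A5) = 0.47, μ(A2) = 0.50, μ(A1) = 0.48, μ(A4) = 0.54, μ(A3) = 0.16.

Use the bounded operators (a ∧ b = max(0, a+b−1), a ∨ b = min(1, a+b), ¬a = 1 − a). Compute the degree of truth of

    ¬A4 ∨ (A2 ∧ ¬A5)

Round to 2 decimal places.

¬A4 = 1 − 0.54 = 0.46
¬A5 = 1 − 0.47 = 0.53
A2 ∧ ¬A5 = max(0, a+b−1) on (0.50, 0.53) = 0.03
¬A4 ∨ (A2 ∧ ¬A5) = min(1, a+b) on (0.46, 0.03) = 0.49

0.49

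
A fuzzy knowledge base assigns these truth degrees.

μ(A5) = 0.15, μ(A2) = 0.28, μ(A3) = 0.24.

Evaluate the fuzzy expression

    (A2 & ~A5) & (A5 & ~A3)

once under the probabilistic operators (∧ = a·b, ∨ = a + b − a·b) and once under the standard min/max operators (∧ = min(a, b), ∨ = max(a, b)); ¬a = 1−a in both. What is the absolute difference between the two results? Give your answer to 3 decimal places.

0.123

Under probabilistic:
  ~A5 = 1 − 0.1500 = 0.8500
  A2 & ~A5 = a·b on (0.2800, 0.8500) = 0.2380
  ~A3 = 1 − 0.2400 = 0.7600
  A5 & ~A3 = a·b on (0.1500, 0.7600) = 0.1140
  (A2 & ~A5) & (A5 & ~A3) = a·b on (0.2380, 0.1140) = 0.0271
  → value = 0.0271
Under standard min/max:
  ~A5 = 1 − 0.15 = 0.85
  A2 & ~A5 = min(a, b) on (0.28, 0.85) = 0.28
  ~A3 = 1 − 0.24 = 0.76
  A5 & ~A3 = min(a, b) on (0.15, 0.76) = 0.15
  (A2 & ~A5) & (A5 & ~A3) = min(a, b) on (0.28, 0.15) = 0.15
  → value = 0.1500
|0.0271 − 0.1500| = 0.123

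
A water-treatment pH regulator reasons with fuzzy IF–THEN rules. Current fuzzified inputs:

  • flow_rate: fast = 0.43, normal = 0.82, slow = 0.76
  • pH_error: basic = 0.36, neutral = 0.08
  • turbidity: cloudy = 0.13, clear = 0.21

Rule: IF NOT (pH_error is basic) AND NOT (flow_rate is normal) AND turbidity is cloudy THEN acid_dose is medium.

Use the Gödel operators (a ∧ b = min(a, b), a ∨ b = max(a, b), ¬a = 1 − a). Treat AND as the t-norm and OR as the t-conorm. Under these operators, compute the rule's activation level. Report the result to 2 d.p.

firing strength: ¬basic=1−0.36=0.64, ¬normal=1−0.82=0.18, cloudy=0.13; AND[min(a, b)] → w = 0.13

0.13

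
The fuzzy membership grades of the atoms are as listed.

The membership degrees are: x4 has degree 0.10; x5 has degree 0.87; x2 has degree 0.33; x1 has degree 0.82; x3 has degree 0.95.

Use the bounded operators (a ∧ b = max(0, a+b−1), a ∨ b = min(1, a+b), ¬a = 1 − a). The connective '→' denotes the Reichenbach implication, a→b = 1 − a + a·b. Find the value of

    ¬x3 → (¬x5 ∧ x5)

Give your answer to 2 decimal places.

0.95

¬x3 = 1 − 0.95 = 0.05
¬x5 = 1 − 0.87 = 0.13
¬x5 ∧ x5 = max(0, a+b−1) on (0.13, 0.87) = 0.00
¬x3 → (¬x5 ∧ x5)  [Reichenbach: 1 − a + a·b] with a=0.05, b=0.00 → 0.95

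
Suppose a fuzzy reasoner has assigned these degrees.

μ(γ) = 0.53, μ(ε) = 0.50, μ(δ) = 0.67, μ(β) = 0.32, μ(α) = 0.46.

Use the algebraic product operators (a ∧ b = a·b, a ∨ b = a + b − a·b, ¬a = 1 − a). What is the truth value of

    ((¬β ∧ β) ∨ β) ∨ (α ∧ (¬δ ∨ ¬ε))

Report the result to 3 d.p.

¬β = 1 − 0.3200 = 0.6800
¬β ∧ β = a·b on (0.6800, 0.3200) = 0.2176
(¬β ∧ β) ∨ β = a + b − a·b on (0.2176, 0.3200) = 0.4680
¬δ = 1 − 0.6700 = 0.3300
¬ε = 1 − 0.5000 = 0.5000
¬δ ∨ ¬ε = a + b − a·b on (0.3300, 0.5000) = 0.6650
α ∧ (¬δ ∨ ¬ε) = a·b on (0.4600, 0.6650) = 0.3059
((¬β ∧ β) ∨ β) ∨ (α ∧ (¬δ ∨ ¬ε)) = a + b − a·b on (0.4680, 0.3059) = 0.6307

0.631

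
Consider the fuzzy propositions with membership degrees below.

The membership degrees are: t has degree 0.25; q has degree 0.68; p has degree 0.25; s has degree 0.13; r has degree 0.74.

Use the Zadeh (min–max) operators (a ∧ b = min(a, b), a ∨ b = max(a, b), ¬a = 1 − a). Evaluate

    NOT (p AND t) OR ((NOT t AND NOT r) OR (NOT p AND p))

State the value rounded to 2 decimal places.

p AND t = min(a, b) on (0.25, 0.25) = 0.25
NOT (p AND t) = 1 − 0.25 = 0.75
NOT t = 1 − 0.25 = 0.75
NOT r = 1 − 0.74 = 0.26
NOT t AND NOT r = min(a, b) on (0.75, 0.26) = 0.26
NOT p = 1 − 0.25 = 0.75
NOT p AND p = min(a, b) on (0.75, 0.25) = 0.25
(NOT t AND NOT r) OR (NOT p AND p) = max(a, b) on (0.26, 0.25) = 0.26
NOT (p AND t) OR ((NOT t AND NOT r) OR (NOT p AND p)) = max(a, b) on (0.75, 0.26) = 0.75

0.75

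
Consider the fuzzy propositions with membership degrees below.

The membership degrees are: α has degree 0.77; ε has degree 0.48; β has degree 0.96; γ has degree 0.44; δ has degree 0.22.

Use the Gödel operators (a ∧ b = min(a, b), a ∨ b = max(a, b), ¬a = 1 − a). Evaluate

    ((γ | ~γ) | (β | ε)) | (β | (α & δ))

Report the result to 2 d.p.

~γ = 1 − 0.44 = 0.56
γ | ~γ = max(a, b) on (0.44, 0.56) = 0.56
β | ε = max(a, b) on (0.96, 0.48) = 0.96
(γ | ~γ) | (β | ε) = max(a, b) on (0.56, 0.96) = 0.96
α & δ = min(a, b) on (0.77, 0.22) = 0.22
β | (α & δ) = max(a, b) on (0.96, 0.22) = 0.96
((γ | ~γ) | (β | ε)) | (β | (α & δ)) = max(a, b) on (0.96, 0.96) = 0.96

0.96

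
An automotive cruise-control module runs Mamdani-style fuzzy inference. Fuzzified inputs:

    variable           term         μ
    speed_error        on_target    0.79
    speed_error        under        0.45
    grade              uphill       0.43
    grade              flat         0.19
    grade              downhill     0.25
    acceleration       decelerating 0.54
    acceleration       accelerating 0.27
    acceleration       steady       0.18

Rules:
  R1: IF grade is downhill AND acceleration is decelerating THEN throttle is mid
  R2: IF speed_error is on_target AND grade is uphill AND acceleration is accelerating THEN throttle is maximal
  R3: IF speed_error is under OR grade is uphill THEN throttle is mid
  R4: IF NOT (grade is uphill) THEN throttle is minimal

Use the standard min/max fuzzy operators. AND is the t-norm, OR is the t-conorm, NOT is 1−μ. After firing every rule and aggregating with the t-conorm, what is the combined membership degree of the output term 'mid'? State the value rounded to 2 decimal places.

R1: downhill=0.25, decelerating=0.54; AND[min(a, b)] → w = 0.25
R2: on_target=0.79, uphill=0.43, accelerating=0.27; AND[min(a, b)] → w = 0.27
R3: under=0.45, uphill=0.43; OR[max(a, b)] → w = 0.45
R4: ¬uphill=1−0.43=0.57 → w = 0.57
Rules with consequent 'mid': {R1, R3} → strengths 0.25, 0.45
Aggregate via t-conorm [max(a, b)]: 0.45

0.45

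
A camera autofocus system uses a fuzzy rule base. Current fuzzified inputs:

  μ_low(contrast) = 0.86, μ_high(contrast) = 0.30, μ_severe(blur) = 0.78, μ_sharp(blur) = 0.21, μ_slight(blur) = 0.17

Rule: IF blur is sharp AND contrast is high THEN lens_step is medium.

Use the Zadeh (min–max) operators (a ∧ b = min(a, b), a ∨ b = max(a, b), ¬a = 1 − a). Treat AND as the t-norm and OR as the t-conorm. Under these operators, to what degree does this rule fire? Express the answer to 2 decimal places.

0.21

firing strength: sharp=0.21, high=0.30; AND[min(a, b)] → w = 0.21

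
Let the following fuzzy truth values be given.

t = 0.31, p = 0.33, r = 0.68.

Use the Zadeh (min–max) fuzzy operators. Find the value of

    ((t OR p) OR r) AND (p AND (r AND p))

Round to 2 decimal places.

t OR p = max(a, b) on (0.31, 0.33) = 0.33
(t OR p) OR r = max(a, b) on (0.33, 0.68) = 0.68
r AND p = min(a, b) on (0.68, 0.33) = 0.33
p AND (r AND p) = min(a, b) on (0.33, 0.33) = 0.33
((t OR p) OR r) AND (p AND (r AND p)) = min(a, b) on (0.68, 0.33) = 0.33

0.33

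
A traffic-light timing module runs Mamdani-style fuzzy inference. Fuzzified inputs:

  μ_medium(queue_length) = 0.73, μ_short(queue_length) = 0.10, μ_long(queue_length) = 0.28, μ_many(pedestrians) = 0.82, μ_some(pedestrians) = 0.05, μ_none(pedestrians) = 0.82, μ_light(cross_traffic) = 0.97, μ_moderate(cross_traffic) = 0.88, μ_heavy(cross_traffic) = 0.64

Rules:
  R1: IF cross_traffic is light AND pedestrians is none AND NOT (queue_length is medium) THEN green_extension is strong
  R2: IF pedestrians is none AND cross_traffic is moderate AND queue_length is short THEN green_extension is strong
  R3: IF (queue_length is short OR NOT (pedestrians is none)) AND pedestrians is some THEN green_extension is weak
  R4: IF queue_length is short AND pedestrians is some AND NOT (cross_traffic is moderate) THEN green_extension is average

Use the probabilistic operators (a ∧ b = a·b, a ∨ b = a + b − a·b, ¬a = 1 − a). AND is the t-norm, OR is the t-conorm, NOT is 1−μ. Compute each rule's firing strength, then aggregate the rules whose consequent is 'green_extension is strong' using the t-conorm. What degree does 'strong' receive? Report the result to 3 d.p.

0.271

R1: light=0.97, none=0.82, ¬medium=1−0.73=0.27; AND[a·b] → w = 0.2148
R2: none=0.82, moderate=0.88, short=0.10; AND[a·b] → w = 0.0722
R3: (short=0.10 OR ¬none=1−0.82=0.18) = 0.2620; AND[a·b] with some=0.05 → w = 0.0131
R4: short=0.10, some=0.05, ¬moderate=1−0.88=0.12; AND[a·b] → w = 0.0006
Rules with consequent 'strong': {R1, R2} → strengths 0.2148, 0.0722
Aggregate via t-conorm [a + b − a·b]: 0.2714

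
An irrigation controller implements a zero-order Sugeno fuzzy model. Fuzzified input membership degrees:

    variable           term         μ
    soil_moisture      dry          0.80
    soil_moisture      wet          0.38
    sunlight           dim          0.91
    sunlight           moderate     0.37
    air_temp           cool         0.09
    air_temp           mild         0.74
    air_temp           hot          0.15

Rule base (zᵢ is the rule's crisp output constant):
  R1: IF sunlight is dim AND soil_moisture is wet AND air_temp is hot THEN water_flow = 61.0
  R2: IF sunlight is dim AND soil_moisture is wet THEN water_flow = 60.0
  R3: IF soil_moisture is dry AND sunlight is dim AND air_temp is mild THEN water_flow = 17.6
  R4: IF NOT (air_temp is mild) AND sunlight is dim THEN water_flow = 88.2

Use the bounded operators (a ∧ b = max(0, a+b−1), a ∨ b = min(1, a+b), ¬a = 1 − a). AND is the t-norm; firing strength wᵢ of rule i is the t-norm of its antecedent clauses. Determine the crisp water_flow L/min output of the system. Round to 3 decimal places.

44.301

R1 (z=61.0): dim=0.91, wet=0.38, hot=0.15; AND[max(0, a+b−1)] → w = 0.00
R2 (z=60.0): dim=0.91, wet=0.38; AND[max(0, a+b−1)] → w = 0.29
R3 (z=17.6): dry=0.80, dim=0.91, mild=0.74; AND[max(0, a+b−1)] → w = 0.45
R4 (z=88.2): ¬mild=1−0.74=0.26, dim=0.91; AND[max(0, a+b−1)] → w = 0.17
Weighted average = (0.00·61.0 + 0.29·60.0 + 0.45·17.6 + 0.17·88.2) / (0.00 + 0.29 + 0.45 + 0.17)
  = 40.3140 / 0.9100 = 44.301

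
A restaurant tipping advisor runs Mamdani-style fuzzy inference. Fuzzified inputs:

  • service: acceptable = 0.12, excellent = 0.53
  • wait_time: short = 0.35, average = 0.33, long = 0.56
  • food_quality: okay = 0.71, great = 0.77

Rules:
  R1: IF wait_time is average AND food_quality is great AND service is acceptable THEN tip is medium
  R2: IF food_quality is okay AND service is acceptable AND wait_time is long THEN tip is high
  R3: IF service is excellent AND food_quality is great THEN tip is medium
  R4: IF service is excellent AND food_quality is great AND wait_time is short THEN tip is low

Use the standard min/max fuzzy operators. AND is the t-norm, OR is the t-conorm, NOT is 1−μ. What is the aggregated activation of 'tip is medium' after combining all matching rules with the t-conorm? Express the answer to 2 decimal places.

0.53

R1: average=0.33, great=0.77, acceptable=0.12; AND[min(a, b)] → w = 0.12
R2: okay=0.71, acceptable=0.12, long=0.56; AND[min(a, b)] → w = 0.12
R3: excellent=0.53, great=0.77; AND[min(a, b)] → w = 0.53
R4: excellent=0.53, great=0.77, short=0.35; AND[min(a, b)] → w = 0.35
Rules with consequent 'medium': {R1, R3} → strengths 0.12, 0.53
Aggregate via t-conorm [max(a, b)]: 0.53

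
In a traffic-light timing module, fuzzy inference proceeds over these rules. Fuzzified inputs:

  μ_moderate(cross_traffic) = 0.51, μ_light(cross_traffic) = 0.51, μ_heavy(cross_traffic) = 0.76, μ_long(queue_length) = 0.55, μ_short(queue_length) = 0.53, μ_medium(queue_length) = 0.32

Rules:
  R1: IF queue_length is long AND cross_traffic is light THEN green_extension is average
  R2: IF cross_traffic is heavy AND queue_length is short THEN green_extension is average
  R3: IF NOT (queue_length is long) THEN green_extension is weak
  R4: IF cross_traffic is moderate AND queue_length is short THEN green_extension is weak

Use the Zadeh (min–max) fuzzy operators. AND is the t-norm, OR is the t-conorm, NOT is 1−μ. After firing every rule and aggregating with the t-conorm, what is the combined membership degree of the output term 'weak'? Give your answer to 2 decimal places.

R1: long=0.55, light=0.51; AND[min(a, b)] → w = 0.51
R2: heavy=0.76, short=0.53; AND[min(a, b)] → w = 0.53
R3: ¬long=1−0.55=0.45 → w = 0.45
R4: moderate=0.51, short=0.53; AND[min(a, b)] → w = 0.51
Rules with consequent 'weak': {R3, R4} → strengths 0.45, 0.51
Aggregate via t-conorm [max(a, b)]: 0.51

0.51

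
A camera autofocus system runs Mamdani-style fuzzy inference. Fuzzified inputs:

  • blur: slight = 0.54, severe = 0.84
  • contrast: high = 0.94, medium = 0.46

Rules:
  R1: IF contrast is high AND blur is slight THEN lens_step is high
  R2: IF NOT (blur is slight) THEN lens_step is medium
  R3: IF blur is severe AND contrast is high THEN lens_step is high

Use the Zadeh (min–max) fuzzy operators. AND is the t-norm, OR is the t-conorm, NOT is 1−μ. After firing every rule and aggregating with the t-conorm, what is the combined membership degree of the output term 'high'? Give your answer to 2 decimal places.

R1: high=0.94, slight=0.54; AND[min(a, b)] → w = 0.54
R2: ¬slight=1−0.54=0.46 → w = 0.46
R3: severe=0.84, high=0.94; AND[min(a, b)] → w = 0.84
Rules with consequent 'high': {R1, R3} → strengths 0.54, 0.84
Aggregate via t-conorm [max(a, b)]: 0.84

0.84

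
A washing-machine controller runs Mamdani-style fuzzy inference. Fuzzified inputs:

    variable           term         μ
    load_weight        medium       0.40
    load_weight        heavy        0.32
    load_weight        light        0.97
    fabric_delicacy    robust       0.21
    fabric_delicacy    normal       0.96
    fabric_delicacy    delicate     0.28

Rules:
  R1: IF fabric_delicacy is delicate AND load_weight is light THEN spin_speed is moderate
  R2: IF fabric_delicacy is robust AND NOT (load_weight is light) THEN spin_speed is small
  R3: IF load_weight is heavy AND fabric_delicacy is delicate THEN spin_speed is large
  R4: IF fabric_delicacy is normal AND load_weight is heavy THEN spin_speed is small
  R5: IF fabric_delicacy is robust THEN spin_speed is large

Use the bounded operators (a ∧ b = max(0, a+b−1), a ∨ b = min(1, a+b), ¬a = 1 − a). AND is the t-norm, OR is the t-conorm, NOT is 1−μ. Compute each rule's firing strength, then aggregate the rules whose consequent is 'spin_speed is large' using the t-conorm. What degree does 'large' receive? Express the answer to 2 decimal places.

R1: delicate=0.28, light=0.97; AND[max(0, a+b−1)] → w = 0.25
R2: robust=0.21, ¬light=1−0.97=0.03; AND[max(0, a+b−1)] → w = 0.00
R3: heavy=0.32, delicate=0.28; AND[max(0, a+b−1)] → w = 0.00
R4: normal=0.96, heavy=0.32; AND[max(0, a+b−1)] → w = 0.28
R5: robust=0.21 → w = 0.21
Rules with consequent 'large': {R3, R5} → strengths 0.00, 0.21
Aggregate via t-conorm [min(1, a+b)]: 0.21

0.21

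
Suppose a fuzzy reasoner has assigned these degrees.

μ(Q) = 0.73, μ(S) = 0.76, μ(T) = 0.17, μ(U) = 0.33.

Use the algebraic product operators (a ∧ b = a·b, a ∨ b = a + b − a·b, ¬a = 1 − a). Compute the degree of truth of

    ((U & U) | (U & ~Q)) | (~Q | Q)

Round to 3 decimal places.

0.840

U & U = a·b on (0.3300, 0.3300) = 0.1089
~Q = 1 − 0.7300 = 0.2700
U & ~Q = a·b on (0.3300, 0.2700) = 0.0891
(U & U) | (U & ~Q) = a + b − a·b on (0.1089, 0.0891) = 0.1883
~Q = 1 − 0.7300 = 0.2700
~Q | Q = a + b − a·b on (0.2700, 0.7300) = 0.8029
((U & U) | (U & ~Q)) | (~Q | Q) = a + b − a·b on (0.1883, 0.8029) = 0.8400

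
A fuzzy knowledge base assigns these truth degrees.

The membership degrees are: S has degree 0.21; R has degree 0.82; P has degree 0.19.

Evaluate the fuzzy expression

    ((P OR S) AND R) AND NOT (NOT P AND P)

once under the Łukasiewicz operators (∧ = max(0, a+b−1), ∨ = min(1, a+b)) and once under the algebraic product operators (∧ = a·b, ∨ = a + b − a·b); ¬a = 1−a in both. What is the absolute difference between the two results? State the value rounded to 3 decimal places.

Under Łukasiewicz:
  P OR S = min(1, a+b) on (0.19, 0.21) = 0.40
  (P OR S) AND R = max(0, a+b−1) on (0.40, 0.82) = 0.22
  NOT P = 1 − 0.19 = 0.81
  NOT P AND P = max(0, a+b−1) on (0.81, 0.19) = 0.00
  NOT (NOT P AND P) = 1 − 0.00 = 1.00
  ((P OR S) AND R) AND NOT (NOT P AND P) = max(0, a+b−1) on (0.22, 1.00) = 0.22
  → value = 0.2200
Under algebraic product:
  P OR S = a + b − a·b on (0.1900, 0.2100) = 0.3601
  (P OR S) AND R = a·b on (0.3601, 0.8200) = 0.2953
  NOT P = 1 − 0.1900 = 0.8100
  NOT P AND P = a·b on (0.8100, 0.1900) = 0.1539
  NOT (NOT P AND P) = 1 − 0.1539 = 0.8461
  ((P OR S) AND R) AND NOT (NOT P AND P) = a·b on (0.2953, 0.8461) = 0.2498
  → value = 0.2498
|0.2200 − 0.2498| = 0.030

0.030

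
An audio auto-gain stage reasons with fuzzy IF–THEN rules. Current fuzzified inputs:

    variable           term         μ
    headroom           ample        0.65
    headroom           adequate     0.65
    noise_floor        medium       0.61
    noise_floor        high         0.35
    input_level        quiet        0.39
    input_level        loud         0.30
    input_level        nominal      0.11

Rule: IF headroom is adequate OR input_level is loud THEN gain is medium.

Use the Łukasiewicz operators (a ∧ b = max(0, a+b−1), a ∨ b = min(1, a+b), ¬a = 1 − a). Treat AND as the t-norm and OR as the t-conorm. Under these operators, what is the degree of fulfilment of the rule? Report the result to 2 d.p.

0.95

firing strength: adequate=0.65, loud=0.30; OR[min(1, a+b)] → w = 0.95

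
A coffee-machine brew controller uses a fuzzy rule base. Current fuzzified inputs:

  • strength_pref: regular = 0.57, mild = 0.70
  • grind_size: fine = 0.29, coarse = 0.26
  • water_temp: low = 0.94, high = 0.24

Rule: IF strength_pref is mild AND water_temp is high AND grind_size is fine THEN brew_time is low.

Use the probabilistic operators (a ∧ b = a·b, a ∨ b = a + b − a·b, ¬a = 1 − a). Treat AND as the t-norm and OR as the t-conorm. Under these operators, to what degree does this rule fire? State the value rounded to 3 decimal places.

firing strength: mild=0.70, high=0.24, fine=0.29; AND[a·b] → w = 0.0487

0.049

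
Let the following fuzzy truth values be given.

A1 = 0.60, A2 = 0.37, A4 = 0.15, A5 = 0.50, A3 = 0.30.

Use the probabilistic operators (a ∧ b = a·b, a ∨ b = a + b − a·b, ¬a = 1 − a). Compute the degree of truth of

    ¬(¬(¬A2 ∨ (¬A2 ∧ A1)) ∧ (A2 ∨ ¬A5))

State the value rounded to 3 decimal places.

0.842

¬A2 = 1 − 0.3700 = 0.6300
¬A2 = 1 − 0.3700 = 0.6300
¬A2 ∧ A1 = a·b on (0.6300, 0.6000) = 0.3780
¬A2 ∨ (¬A2 ∧ A1) = a + b − a·b on (0.6300, 0.3780) = 0.7699
¬(¬A2 ∨ (¬A2 ∧ A1)) = 1 − 0.7699 = 0.2301
¬A5 = 1 − 0.5000 = 0.5000
A2 ∨ ¬A5 = a + b − a·b on (0.3700, 0.5000) = 0.6850
¬(¬A2 ∨ (¬A2 ∧ A1)) ∧ (A2 ∨ ¬A5) = a·b on (0.2301, 0.6850) = 0.1576
¬(¬(¬A2 ∨ (¬A2 ∧ A1)) ∧ (A2 ∨ ¬A5)) = 1 − 0.1576 = 0.8424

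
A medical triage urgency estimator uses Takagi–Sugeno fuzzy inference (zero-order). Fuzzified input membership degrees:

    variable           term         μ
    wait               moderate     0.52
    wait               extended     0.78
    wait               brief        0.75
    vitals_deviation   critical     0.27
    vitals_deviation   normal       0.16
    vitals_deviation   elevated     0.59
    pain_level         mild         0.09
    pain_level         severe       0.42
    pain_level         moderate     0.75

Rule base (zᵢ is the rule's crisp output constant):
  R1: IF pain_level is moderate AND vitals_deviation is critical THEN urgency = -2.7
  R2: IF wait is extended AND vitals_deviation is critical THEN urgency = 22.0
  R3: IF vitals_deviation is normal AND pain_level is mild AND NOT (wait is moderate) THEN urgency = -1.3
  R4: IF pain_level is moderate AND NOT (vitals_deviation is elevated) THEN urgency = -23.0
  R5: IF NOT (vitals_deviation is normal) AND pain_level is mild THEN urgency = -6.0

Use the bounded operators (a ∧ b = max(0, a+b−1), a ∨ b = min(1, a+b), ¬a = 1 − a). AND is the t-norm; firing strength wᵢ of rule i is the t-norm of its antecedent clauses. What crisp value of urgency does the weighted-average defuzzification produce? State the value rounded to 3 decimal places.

-11.452

R1 (z=-2.7): moderate=0.75, critical=0.27; AND[max(0, a+b−1)] → w = 0.02
R2 (z=22.0): extended=0.78, critical=0.27; AND[max(0, a+b−1)] → w = 0.05
R3 (z=-1.3): normal=0.16, mild=0.09, ¬moderate=1−0.52=0.48; AND[max(0, a+b−1)] → w = 0.00
R4 (z=-23.0): moderate=0.75, ¬elevated=1−0.59=0.41; AND[max(0, a+b−1)] → w = 0.16
R5 (z=-6.0): ¬normal=1−0.16=0.84, mild=0.09; AND[max(0, a+b−1)] → w = 0.00
Weighted average = (0.02·-2.7 + 0.05·22.0 + 0.00·-1.3 + 0.16·-23.0 + 0.00·-6.0) / (0.02 + 0.05 + 0.00 + 0.16 + 0.00)
  = -2.6340 / 0.2300 = -11.452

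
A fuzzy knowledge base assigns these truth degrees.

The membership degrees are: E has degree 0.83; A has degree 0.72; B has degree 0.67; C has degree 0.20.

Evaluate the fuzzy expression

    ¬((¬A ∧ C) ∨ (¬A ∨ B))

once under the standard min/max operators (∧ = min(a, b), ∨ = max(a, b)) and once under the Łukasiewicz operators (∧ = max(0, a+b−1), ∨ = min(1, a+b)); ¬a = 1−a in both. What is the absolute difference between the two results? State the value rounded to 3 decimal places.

0.280

Under standard min/max:
  ¬A = 1 − 0.72 = 0.28
  ¬A ∧ C = min(a, b) on (0.28, 0.20) = 0.20
  ¬A = 1 − 0.72 = 0.28
  ¬A ∨ B = max(a, b) on (0.28, 0.67) = 0.67
  (¬A ∧ C) ∨ (¬A ∨ B) = max(a, b) on (0.20, 0.67) = 0.67
  ¬((¬A ∧ C) ∨ (¬A ∨ B)) = 1 − 0.67 = 0.33
  → value = 0.3300
Under Łukasiewicz:
  ¬A = 1 − 0.72 = 0.28
  ¬A ∧ C = max(0, a+b−1) on (0.28, 0.20) = 0.00
  ¬A = 1 − 0.72 = 0.28
  ¬A ∨ B = min(1, a+b) on (0.28, 0.67) = 0.95
  (¬A ∧ C) ∨ (¬A ∨ B) = min(1, a+b) on (0.00, 0.95) = 0.95
  ¬((¬A ∧ C) ∨ (¬A ∨ B)) = 1 − 0.95 = 0.05
  → value = 0.0500
|0.3300 − 0.0500| = 0.280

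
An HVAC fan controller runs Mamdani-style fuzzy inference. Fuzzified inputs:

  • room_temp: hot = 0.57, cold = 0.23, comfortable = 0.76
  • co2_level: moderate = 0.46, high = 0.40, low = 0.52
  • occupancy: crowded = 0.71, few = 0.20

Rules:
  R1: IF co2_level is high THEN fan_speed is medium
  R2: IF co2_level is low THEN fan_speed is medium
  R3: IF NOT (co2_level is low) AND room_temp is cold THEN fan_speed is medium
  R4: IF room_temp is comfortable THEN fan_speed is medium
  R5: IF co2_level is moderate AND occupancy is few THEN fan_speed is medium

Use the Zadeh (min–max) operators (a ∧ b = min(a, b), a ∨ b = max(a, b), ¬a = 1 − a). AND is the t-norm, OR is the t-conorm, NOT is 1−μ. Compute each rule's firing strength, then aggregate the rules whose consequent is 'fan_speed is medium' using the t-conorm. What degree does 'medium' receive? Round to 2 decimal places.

0.76

R1: high=0.40 → w = 0.40
R2: low=0.52 → w = 0.52
R3: ¬low=1−0.52=0.48, cold=0.23; AND[min(a, b)] → w = 0.23
R4: comfortable=0.76 → w = 0.76
R5: moderate=0.46, few=0.20; AND[min(a, b)] → w = 0.20
Rules with consequent 'medium': {R1, R2, R3, R4, R5} → strengths 0.40, 0.52, 0.23, 0.76, 0.20
Aggregate via t-conorm [max(a, b)]: 0.76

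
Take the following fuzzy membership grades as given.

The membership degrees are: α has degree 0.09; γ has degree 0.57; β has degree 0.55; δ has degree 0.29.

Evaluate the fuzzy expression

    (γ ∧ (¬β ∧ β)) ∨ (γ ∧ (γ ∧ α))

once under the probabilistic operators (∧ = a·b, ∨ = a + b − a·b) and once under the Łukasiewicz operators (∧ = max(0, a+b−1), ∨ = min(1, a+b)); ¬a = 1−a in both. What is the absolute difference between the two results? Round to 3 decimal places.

Under probabilistic:
  ¬β = 1 − 0.5500 = 0.4500
  ¬β ∧ β = a·b on (0.4500, 0.5500) = 0.2475
  γ ∧ (¬β ∧ β) = a·b on (0.5700, 0.2475) = 0.1411
  γ ∧ α = a·b on (0.5700, 0.0900) = 0.0513
  γ ∧ (γ ∧ α) = a·b on (0.5700, 0.0513) = 0.0292
  (γ ∧ (¬β ∧ β)) ∨ (γ ∧ (γ ∧ α)) = a + b − a·b on (0.1411, 0.0292) = 0.1662
  → value = 0.1662
Under Łukasiewicz:
  ¬β = 1 − 0.55 = 0.45
  ¬β ∧ β = max(0, a+b−1) on (0.45, 0.55) = 0.00
  γ ∧ (¬β ∧ β) = max(0, a+b−1) on (0.57, 0.00) = 0.00
  γ ∧ α = max(0, a+b−1) on (0.57, 0.09) = 0.00
  γ ∧ (γ ∧ α) = max(0, a+b−1) on (0.57, 0.00) = 0.00
  (γ ∧ (¬β ∧ β)) ∨ (γ ∧ (γ ∧ α)) = min(1, a+b) on (0.00, 0.00) = 0.00
  → value = 0.0000
|0.1662 − 0.0000| = 0.166

0.166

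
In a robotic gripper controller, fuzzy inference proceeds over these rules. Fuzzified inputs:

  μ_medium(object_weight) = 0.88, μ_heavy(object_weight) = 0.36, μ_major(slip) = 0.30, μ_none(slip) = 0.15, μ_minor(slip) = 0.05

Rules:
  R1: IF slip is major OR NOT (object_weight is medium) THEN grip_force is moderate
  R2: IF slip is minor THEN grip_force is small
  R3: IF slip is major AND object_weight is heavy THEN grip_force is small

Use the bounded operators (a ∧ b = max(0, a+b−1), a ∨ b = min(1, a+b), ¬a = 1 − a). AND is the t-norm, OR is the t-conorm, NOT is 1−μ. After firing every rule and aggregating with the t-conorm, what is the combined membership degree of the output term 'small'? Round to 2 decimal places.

R1: major=0.30, ¬medium=1−0.88=0.12; OR[min(1, a+b)] → w = 0.42
R2: minor=0.05 → w = 0.05
R3: major=0.30, heavy=0.36; AND[max(0, a+b−1)] → w = 0.00
Rules with consequent 'small': {R2, R3} → strengths 0.05, 0.00
Aggregate via t-conorm [min(1, a+b)]: 0.05

0.05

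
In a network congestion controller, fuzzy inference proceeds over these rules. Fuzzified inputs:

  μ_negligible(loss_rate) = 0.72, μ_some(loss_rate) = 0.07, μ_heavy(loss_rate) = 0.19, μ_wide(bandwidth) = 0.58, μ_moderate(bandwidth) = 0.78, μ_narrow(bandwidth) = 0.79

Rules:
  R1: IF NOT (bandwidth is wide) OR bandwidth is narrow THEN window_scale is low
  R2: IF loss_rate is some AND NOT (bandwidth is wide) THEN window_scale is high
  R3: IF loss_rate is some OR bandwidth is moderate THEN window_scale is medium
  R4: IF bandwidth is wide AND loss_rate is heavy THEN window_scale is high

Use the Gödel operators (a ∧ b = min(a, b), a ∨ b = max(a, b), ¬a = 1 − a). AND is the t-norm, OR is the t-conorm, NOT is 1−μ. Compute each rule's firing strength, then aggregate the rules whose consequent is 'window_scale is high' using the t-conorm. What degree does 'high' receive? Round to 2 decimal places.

R1: ¬wide=1−0.58=0.42, narrow=0.79; OR[max(a, b)] → w = 0.79
R2: some=0.07, ¬wide=1−0.58=0.42; AND[min(a, b)] → w = 0.07
R3: some=0.07, moderate=0.78; OR[max(a, b)] → w = 0.78
R4: wide=0.58, heavy=0.19; AND[min(a, b)] → w = 0.19
Rules with consequent 'high': {R2, R4} → strengths 0.07, 0.19
Aggregate via t-conorm [max(a, b)]: 0.19

0.19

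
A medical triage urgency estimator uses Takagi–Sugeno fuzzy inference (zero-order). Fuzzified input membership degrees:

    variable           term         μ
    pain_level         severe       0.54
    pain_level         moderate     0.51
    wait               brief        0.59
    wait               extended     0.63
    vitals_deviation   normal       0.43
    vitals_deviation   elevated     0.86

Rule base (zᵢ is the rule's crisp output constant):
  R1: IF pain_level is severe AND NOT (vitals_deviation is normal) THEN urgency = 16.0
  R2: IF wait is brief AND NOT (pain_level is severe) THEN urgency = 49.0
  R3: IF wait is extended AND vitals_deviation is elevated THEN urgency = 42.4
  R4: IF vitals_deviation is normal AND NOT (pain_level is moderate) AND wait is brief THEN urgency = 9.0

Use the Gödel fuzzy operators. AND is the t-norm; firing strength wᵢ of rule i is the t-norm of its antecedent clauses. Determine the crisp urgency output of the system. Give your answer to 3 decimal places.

29.982

R1 (z=16.0): severe=0.54, ¬normal=1−0.43=0.57; AND[min(a, b)] → w = 0.54
R2 (z=49.0): brief=0.59, ¬severe=1−0.54=0.46; AND[min(a, b)] → w = 0.46
R3 (z=42.4): extended=0.63, elevated=0.86; AND[min(a, b)] → w = 0.63
R4 (z=9.0): normal=0.43, ¬moderate=1−0.51=0.49, brief=0.59; AND[min(a, b)] → w = 0.43
Weighted average = (0.54·16.0 + 0.46·49.0 + 0.63·42.4 + 0.43·9.0) / (0.54 + 0.46 + 0.63 + 0.43)
  = 61.7620 / 2.0600 = 29.982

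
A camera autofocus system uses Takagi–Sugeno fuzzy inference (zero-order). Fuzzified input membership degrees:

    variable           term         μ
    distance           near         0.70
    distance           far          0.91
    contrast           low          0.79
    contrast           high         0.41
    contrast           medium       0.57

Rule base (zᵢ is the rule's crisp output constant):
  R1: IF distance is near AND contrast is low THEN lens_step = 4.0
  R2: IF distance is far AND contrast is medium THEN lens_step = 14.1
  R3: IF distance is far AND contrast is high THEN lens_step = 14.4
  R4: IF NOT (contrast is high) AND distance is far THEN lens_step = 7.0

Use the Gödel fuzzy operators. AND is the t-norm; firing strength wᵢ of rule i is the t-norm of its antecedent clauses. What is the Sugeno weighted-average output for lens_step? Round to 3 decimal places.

9.194

R1 (z=4.0): near=0.70, low=0.79; AND[min(a, b)] → w = 0.70
R2 (z=14.1): far=0.91, medium=0.57; AND[min(a, b)] → w = 0.57
R3 (z=14.4): far=0.91, high=0.41; AND[min(a, b)] → w = 0.41
R4 (z=7.0): ¬high=1−0.41=0.59, far=0.91; AND[min(a, b)] → w = 0.59
Weighted average = (0.70·4.0 + 0.57·14.1 + 0.41·14.4 + 0.59·7.0) / (0.70 + 0.57 + 0.41 + 0.59)
  = 20.8710 / 2.2700 = 9.194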